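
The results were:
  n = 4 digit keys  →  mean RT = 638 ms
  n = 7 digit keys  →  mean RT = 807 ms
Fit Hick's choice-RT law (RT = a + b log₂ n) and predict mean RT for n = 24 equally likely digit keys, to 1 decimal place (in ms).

1179.1 ms

Solve the two-equation system in a and b:
  b = (807 − 638) / (log₂ 7 − log₂ 4) = 169 / (2.8074 − 2) = 209.326 ms/bit
  a = 638 − 209.326 × 2 = 219.349 ms
Then RT(24) = 219.349 + 209.326 × log₂ 24 = 219.349 + 209.326 × 4.5850 ≈ 1179.099 ms.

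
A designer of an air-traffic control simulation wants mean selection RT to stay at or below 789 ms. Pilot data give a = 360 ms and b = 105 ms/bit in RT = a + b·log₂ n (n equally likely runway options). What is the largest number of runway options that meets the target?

16

Information budget: (789 − 360)/105 = 4.0857 bits, so n ≤ 2^4.0857 = 16.979 → at most 16.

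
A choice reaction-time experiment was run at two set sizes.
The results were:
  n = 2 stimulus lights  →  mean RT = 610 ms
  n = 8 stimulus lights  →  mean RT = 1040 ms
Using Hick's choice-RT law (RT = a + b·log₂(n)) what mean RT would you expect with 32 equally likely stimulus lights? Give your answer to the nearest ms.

1470 ms

RT is linear in log₂ n, so two points fix the line:
  b = (1040 − 610) / (log₂ 8 − log₂ 2) = 430 / (3 − 1) = 215 ms/bit
  a = 610 − 215 × 1 = 395 ms
Then RT(32) = 395 + 215 × log₂ 32 = 395 + 215 × 5 ≈ 1470.000 ms.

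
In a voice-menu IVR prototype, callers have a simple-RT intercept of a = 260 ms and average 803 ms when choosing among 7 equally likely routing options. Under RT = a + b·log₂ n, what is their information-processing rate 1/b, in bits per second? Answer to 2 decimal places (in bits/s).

5.17 bits/s

Choice component = 803 − 260 = 543 ms over log₂(7) = 2.8074 bits.
b = 543 / 2.8074 = 193.421 ms/bit, so 1/b = 5.170 bits/s.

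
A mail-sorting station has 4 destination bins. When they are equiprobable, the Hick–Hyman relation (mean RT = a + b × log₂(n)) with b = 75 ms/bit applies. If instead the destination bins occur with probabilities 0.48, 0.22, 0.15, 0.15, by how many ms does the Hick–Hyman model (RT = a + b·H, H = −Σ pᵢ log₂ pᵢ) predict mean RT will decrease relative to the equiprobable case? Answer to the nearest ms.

14 ms

Equiprobable entropy H₀ = log₂ 4 = 2.0000 bits.
Skewed entropy H = −Σ pᵢ log₂ pᵢ = 1.8099 bits.
ΔRT = b·(H₀ − H) = 75 × 0.1901 = 14.26 ms.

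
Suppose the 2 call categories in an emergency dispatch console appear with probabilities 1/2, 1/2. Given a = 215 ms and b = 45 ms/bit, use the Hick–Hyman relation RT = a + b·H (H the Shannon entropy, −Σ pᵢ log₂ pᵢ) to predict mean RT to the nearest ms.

Each term −pᵢ log₂ pᵢ: 0.5·1 + 0.5·1; summed, H = 1.000 bits.
Mean RT = a + bH = 215 + 45·1.000 = 260.00 ms.

260 ms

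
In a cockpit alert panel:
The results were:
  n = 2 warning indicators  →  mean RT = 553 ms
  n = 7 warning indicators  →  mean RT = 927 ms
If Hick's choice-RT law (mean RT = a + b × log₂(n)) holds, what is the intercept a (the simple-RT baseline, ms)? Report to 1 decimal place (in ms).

The slope on a log₂ axis is (927 − 553) / (2.8074 − 1) = 206.932 ms/bit.
Intercept: a = 553 − 206.932·log₂(2) = 346.068 ms.

346.1 ms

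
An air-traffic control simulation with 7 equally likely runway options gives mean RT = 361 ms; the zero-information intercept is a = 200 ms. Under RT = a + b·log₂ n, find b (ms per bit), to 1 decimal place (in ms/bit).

log₂(7) = 2.8074 bits.
b = (RT − a)/log₂ n = (361 − 200) / 2.8074 = 57.349 ms/bit.

57.3 ms/bit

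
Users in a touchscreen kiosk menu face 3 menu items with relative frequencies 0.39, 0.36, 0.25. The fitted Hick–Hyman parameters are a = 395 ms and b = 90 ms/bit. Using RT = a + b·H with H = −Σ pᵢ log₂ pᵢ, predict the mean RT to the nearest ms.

Entropy contributions −pᵢ log₂ pᵢ: 0.5298, 0.5306, 0.5000; sum H = 1.5604 bits.
RT = a + bH = 395 + 90·1.5604 = 535.44 ms.

535 ms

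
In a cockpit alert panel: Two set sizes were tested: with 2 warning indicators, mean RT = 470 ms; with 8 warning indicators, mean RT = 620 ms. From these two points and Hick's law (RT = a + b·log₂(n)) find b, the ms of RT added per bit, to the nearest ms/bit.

75 ms/bit

b = (RT₂ − RT₁)/(log₂ n₂ − log₂ n₁) = (620 − 470)/(3 − 1) = 75 ms/bit.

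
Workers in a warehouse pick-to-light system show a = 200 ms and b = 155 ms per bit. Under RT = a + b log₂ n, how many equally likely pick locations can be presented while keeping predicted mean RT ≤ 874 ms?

20

Information budget: (874 − 200)/155 = 4.3484 bits, so n ≤ 2^4.3484 = 20.370 → at most 20.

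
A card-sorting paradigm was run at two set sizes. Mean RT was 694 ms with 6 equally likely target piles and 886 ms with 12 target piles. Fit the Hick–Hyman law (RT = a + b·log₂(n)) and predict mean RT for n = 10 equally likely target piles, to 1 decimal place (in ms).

835.5 ms

Fit slope and intercept:
  b = (886 − 694) / (log₂ 12 − log₂ 6) = 192 / (3.5850 − 2.5850) = 192.000 ms/bit
  a = 694 − 192.000 × 2.5850 = 197.687 ms
Then RT(10) = 197.687 + 192.000 × log₂ 10 = 197.687 + 192.000 × 3.3219 ≈ 835.497 ms.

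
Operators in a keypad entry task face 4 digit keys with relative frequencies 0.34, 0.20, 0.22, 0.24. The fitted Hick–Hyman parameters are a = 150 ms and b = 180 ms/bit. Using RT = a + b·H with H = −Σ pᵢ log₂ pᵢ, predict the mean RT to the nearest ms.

H = 0.34·log₂(1/0.34) + 0.20·log₂(1/0.20) + 0.22·log₂(1/0.22) + 0.24·log₂(1/0.24) = 1.9683 bits.
RT = 150 + 180 × 1.9683 = 504.29 ms.

504 ms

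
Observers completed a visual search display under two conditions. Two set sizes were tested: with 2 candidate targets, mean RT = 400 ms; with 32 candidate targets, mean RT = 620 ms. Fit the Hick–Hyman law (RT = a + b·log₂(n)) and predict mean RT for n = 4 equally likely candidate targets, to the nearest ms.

455 ms

RT is linear in log₂ n, so two points fix the line:
  b = (620 − 400) / (log₂ 32 − log₂ 2) = 220 / (5 − 1) = 55 ms/bit
  a = 400 − 55 × 1 = 345 ms
Then RT(4) = 345 + 55 × log₂ 4 = 345 + 55 × 2 ≈ 455.000 ms.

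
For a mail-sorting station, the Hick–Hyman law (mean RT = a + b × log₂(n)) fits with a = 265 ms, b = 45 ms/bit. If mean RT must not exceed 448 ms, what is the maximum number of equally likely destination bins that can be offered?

Set 265 + 45·log₂ n ≤ 448 → log₂ n ≤ (448 − 265)/45 = 4.0667.
So n ≤ 2^4.0667 = 16.757; the largest integer n is 16.

16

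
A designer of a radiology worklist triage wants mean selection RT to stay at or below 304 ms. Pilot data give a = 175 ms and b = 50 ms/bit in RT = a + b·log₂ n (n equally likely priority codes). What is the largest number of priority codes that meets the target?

Information budget: (304 − 175)/50 = 2.5800 bits, so n ≤ 2^2.5800 = 5.979 → at most 5.

5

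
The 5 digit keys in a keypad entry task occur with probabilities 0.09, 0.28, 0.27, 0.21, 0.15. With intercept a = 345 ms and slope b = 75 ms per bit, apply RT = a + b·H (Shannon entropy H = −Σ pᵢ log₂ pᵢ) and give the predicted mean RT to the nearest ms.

Entropy contributions −pᵢ log₂ pᵢ: 0.3127, 0.5142, 0.5100, 0.4728, 0.4105; sum H = 2.2203 bits.
RT = a + bH = 345 + 75·2.2203 = 511.52 ms.

512 ms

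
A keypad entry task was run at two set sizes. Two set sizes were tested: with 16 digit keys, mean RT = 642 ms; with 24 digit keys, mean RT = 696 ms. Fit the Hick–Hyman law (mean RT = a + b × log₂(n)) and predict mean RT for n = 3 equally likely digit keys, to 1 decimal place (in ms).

419.1 ms

With log₂ n on the abscissa the relation is linear; from the two conditions:
  b = (696 − 642) / (log₂ 24 − log₂ 16) = 54 / (4.5850 − 4) = 92.314 ms/bit
  a = 642 − 92.314 × 4 = 272.746 ms
Then RT(3) = 272.746 + 92.314 × log₂ 3 = 272.746 + 92.314 × 1.5850 ≈ 419.059 ms.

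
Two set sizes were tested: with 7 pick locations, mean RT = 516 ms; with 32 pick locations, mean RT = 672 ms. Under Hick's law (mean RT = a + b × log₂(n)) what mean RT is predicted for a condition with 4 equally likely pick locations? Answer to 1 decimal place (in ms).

Solve the two-equation system in a and b:
  b = (672 − 516) / (log₂ 32 − log₂ 7) = 156 / (5 − 2.8074) = 71.147 ms/bit
  a = 516 − 71.147 × 2.8074 = 316.265 ms
Then RT(4) = 316.265 + 71.147 × log₂ 4 = 316.265 + 71.147 × 2 ≈ 458.559 ms.

458.6 ms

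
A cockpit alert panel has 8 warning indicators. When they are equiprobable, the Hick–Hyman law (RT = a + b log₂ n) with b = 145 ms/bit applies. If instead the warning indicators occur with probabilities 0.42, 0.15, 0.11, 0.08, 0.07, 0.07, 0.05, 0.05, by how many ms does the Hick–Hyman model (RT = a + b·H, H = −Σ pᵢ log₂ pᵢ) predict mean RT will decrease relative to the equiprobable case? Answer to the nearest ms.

Equiprobable entropy H₀ = log₂ 8 = 3.0000 bits.
Skewed entropy H = −Σ pᵢ log₂ pᵢ = 2.5473 bits.
ΔRT = b·(H₀ − H) = 145 × 0.4527 = 65.64 ms.

66 ms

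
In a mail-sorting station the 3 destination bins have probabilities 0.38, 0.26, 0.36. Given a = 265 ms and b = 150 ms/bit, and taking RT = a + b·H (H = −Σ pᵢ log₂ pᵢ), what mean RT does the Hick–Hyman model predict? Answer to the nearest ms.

Entropy contributions −pᵢ log₂ pᵢ: 0.5305, 0.5053, 0.5306; sum H = 1.5664 bits.
RT = a + bH = 265 + 150·1.5664 = 499.95 ms.

500 ms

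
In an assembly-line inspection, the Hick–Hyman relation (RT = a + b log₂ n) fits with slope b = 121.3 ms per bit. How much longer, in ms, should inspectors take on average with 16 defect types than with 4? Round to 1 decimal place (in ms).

242.6 ms

The intercept a cancels: ΔRT = b·(log₂ n₂ − log₂ n₁) = b·log₂(n₂/n₁).
log₂(16) − log₂(4) = log₂(16/4) = log₂(4) = 2.
ΔRT = 121.3 × 2.0000 = 242.600 ms.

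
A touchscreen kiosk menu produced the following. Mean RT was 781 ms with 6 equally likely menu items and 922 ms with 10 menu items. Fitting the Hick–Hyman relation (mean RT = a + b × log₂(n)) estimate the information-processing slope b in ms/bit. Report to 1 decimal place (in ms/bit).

b = (RT₂ − RT₁)/(log₂ n₂ − log₂ n₁) = (922 − 781)/(3.3219 − 2.5850) = 191.325 ms/bit.

191.3 ms/bit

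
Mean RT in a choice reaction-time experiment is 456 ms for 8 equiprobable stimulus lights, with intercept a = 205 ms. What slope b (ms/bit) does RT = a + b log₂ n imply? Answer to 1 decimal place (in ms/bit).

b = (456 − 205) / log₂(8) = 251 / 3 = 83.667 ms/bit.

83.7 ms/bit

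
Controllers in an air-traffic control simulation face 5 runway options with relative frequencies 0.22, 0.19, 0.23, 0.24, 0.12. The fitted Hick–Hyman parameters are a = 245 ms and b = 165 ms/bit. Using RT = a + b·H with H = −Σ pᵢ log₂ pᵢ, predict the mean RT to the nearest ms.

Entropy contributions −pᵢ log₂ pᵢ: 0.4806, 0.4552, 0.4877, 0.4941, 0.3671; sum H = 2.2847 bits.
RT = a + bH = 245 + 165·2.2847 = 621.97 ms.

622 ms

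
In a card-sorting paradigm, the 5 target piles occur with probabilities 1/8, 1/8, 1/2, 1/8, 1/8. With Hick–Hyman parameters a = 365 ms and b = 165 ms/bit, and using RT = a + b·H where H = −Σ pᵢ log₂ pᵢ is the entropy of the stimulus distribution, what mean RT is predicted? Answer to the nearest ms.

695 ms

H = −Σ pᵢ log₂ pᵢ = 0.125·3 + 0.125·3 + 0.5·1 + 0.125·3 + 0.125·3 = 2.000 bits.
RT = 365 + 165 × 2.000 = 695.00 ms.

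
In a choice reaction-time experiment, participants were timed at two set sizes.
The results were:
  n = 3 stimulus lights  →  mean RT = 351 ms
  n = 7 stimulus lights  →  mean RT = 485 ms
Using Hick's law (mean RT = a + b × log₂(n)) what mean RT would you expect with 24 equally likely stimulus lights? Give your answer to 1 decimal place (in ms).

679.9 ms

Fit slope and intercept:
  b = (485 − 351) / (log₂ 7 − log₂ 3) = 134 / (2.8074 − 1.5850) = 109.621 ms/bit
  a = 351 − 109.621 × 1.5850 = 177.255 ms
Then RT(24) = 177.255 + 109.621 × log₂ 24 = 177.255 + 109.621 × 4.5850 ≈ 679.863 ms.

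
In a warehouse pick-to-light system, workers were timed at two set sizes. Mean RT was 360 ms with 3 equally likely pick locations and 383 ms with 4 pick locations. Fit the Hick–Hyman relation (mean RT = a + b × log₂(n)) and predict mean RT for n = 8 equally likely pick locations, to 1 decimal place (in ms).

With log₂ n on the abscissa the relation is linear; from the two conditions:
  b = (383 − 360) / (log₂ 4 − log₂ 3) = 23 / (2 − 1.5850) = 55.417 ms/bit
  a = 360 − 55.417 × 1.5850 = 272.167 ms
Then RT(8) = 272.167 + 55.417 × log₂ 8 = 272.167 + 55.417 × 3 ≈ 438.417 ms.

438.4 ms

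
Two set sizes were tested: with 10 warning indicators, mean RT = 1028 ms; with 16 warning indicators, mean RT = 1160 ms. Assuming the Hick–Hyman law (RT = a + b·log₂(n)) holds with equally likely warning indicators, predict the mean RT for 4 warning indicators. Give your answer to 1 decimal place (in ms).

770.7 ms

With log₂ n on the abscissa the relation is linear; from the two conditions:
  b = (1160 − 1028) / (log₂ 16 − log₂ 10) = 132 / (4 − 3.3219) = 194.670 ms/bit
  a = 1028 − 194.670 × 3.3219 = 381.322 ms
Then RT(4) = 381.322 + 194.670 × log₂ 4 = 381.322 + 194.670 × 2 ≈ 770.661 ms.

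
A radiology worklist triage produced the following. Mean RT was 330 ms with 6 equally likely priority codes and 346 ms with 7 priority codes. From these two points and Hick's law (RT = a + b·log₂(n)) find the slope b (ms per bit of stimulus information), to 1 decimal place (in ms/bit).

71.9 ms/bit

b = (RT₂ − RT₁)/(log₂ n₂ − log₂ n₁) = (346 − 330)/(2.8074 − 2.5850) = 71.945 ms/bit.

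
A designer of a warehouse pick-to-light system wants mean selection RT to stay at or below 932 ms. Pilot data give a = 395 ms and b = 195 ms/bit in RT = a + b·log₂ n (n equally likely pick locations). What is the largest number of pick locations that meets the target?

6

Information budget: (932 − 395)/195 = 2.7538 bits, so n ≤ 2^2.7538 = 6.745 → at most 6.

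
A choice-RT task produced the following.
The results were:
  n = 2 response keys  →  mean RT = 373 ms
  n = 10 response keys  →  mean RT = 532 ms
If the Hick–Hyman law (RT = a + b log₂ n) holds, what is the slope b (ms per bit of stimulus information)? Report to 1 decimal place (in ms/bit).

68.5 ms/bit

b = (RT₂ − RT₁)/(log₂ n₂ − log₂ n₁) = (532 − 373)/(3.3219 − 1) = 68.478 ms/bit.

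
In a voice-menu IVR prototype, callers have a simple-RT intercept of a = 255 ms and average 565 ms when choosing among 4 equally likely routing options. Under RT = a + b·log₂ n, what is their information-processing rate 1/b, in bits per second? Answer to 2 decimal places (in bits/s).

b = (565 − 255)/log₂ 4 = 310/2 = 155.000 ms per bit = 0.15500 s/bit; the reciprocal is 6.452 bits/s.

6.45 bits/s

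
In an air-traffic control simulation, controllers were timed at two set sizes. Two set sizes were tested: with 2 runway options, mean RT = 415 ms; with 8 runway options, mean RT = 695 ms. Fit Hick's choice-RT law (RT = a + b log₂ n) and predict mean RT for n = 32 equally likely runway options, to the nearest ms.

RT is linear in log₂ n, so two points fix the line:
  b = (695 − 415) / (log₂ 8 − log₂ 2) = 280 / (3 − 1) = 140 ms/bit
  a = 415 − 140 × 1 = 275 ms
Then RT(32) = 275 + 140 × log₂ 32 = 275 + 140 × 5 ≈ 975.000 ms.

975 ms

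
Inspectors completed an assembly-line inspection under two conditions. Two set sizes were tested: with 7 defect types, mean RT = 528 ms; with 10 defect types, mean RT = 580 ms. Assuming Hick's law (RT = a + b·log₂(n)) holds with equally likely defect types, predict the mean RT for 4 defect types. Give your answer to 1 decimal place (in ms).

RT is linear in log₂ n, so two points fix the line:
  b = (580 − 528) / (log₂ 10 − log₂ 7) = 52 / (3.3219 − 2.8074) = 101.055 ms/bit
  a = 528 − 101.055 × 2.8074 = 244.304 ms
Then RT(4) = 244.304 + 101.055 × log₂ 4 = 244.304 + 101.055 × 2 ≈ 446.413 ms.

446.4 ms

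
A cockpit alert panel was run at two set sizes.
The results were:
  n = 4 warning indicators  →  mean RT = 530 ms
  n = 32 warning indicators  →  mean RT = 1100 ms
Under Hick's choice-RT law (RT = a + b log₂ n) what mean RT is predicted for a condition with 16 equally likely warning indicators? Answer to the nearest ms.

RT is linear in log₂ n, so two points fix the line:
  b = (1100 − 530) / (log₂ 32 − log₂ 4) = 570 / (5 − 2) = 190 ms/bit
  a = 530 − 190 × 2 = 150 ms
Then RT(16) = 150 + 190 × log₂ 16 = 150 + 190 × 4 ≈ 910.000 ms.

910 ms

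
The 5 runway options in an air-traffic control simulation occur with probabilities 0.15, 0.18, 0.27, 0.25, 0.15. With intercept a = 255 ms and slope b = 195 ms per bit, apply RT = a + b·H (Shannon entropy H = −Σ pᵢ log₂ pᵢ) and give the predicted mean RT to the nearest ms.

699 ms

Entropy contributions −pᵢ log₂ pᵢ: 0.4105, 0.4453, 0.5100, 0.5000, 0.4105; sum H = 2.2764 bits.
RT = a + bH = 255 + 195·2.2764 = 698.90 ms.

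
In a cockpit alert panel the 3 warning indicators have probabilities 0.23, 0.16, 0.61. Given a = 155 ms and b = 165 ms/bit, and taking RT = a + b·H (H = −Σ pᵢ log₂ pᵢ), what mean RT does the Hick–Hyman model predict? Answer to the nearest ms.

377 ms

Entropy contributions −pᵢ log₂ pᵢ: 0.4877, 0.4230, 0.4350; sum H = 1.3457 bits.
RT = a + bH = 155 + 165·1.3457 = 377.04 ms.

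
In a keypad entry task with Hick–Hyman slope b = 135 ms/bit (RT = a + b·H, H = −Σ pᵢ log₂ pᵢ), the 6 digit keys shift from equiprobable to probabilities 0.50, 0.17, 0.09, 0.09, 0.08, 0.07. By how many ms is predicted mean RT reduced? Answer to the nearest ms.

63 ms

Equiprobable entropy H₀ = log₂ 6 = 2.5850 bits.
Skewed entropy H = −Σ pᵢ log₂ pᵢ = 2.1200 bits.
ΔRT = b·(H₀ − H) = 135 × 0.4650 = 62.78 ms.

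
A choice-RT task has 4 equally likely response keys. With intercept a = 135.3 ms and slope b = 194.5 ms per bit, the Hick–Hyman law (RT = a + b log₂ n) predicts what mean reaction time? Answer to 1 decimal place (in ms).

524.3 ms

log₂(4) = 2 bits, so RT = 135.3 + 194.5 × 2 ≈ 524.300 ms.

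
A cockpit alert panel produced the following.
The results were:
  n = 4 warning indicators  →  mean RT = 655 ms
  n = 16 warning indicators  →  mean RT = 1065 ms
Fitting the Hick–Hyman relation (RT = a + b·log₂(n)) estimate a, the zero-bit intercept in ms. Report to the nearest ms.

245 ms

b = (RT₂ − RT₁)/(log₂ n₂ − log₂ n₁) = (1065 − 655)/(4 − 2) = 205 ms/bit.
a = RT₁ − b·log₂ n₁ = 655 − 205 × 2 = 245.000 ms.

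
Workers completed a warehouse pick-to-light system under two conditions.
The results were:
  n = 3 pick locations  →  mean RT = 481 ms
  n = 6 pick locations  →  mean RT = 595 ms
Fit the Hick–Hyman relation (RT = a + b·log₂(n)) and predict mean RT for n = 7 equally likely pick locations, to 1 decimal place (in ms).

620.4 ms

Solve the two-equation system in a and b:
  b = (595 − 481) / (log₂ 6 − log₂ 3) = 114 / (2.5850 − 1.5850) = 114.000 ms/bit
  a = 481 − 114.000 × 1.5850 = 300.314 ms
Then RT(7) = 300.314 + 114.000 × log₂ 7 = 300.314 + 114.000 × 2.8074 ≈ 620.353 ms.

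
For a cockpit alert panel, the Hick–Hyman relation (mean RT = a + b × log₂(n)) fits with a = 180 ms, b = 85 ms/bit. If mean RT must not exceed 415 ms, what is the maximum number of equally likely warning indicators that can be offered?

6

Information budget: (415 − 180)/85 = 2.7647 bits, so n ≤ 2^2.7647 = 6.796 → at most 6.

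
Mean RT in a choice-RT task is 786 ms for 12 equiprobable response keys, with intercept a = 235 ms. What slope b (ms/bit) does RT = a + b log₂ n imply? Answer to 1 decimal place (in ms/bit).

153.7 ms/bit

12 alternatives carry log₂ 12 = 3.5850 bits; the choice cost is 786 − 235 = 551 ms, so b = 551/3.5850 = 153.698 ms/bit.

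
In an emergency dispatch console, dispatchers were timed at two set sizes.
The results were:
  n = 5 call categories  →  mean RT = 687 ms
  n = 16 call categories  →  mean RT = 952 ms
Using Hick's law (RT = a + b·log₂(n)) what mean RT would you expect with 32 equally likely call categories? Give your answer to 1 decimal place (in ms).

Fit slope and intercept:
  b = (952 − 687) / (log₂ 16 − log₂ 5) = 265 / (4 − 2.3219) = 157.919 ms/bit
  a = 687 − 157.919 × 2.3219 = 320.323 ms
Then RT(32) = 320.323 + 157.919 × log₂ 32 = 320.323 + 157.919 × 5 ≈ 1109.919 ms.

1109.9 ms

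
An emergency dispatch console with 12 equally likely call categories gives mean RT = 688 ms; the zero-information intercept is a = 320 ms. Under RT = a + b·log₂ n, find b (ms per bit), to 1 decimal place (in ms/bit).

102.7 ms/bit

b = (688 − 320) / log₂(12) = 368 / 3.5850 = 102.651 ms/bit.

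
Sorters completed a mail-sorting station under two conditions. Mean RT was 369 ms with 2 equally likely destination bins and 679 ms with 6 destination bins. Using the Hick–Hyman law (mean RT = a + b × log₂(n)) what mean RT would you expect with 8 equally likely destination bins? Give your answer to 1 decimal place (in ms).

760.2 ms

With log₂ n on the abscissa the relation is linear; from the two conditions:
  b = (679 − 369) / (log₂ 6 − log₂ 2) = 310 / (2.5850 − 1) = 195.588 ms/bit
  a = 369 − 195.588 × 1 = 173.412 ms
Then RT(8) = 173.412 + 195.588 × log₂ 8 = 173.412 + 195.588 × 3 ≈ 760.176 ms.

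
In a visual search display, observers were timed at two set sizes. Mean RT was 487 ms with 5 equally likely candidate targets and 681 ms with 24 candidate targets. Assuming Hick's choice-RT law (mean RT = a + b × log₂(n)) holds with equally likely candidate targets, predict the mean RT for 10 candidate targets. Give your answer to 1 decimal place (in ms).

572.7 ms

RT is linear in log₂ n, so two points fix the line:
  b = (681 − 487) / (log₂ 24 − log₂ 5) = 194 / (4.5850 − 2.3219) = 85.726 ms/bit
  a = 487 − 85.726 × 2.3219 = 287.951 ms
Then RT(10) = 287.951 + 85.726 × log₂ 10 = 287.951 + 85.726 × 3.3219 ≈ 572.726 ms.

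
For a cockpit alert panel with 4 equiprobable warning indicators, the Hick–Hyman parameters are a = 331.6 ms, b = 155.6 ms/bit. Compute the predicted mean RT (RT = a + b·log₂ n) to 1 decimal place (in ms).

log₂(4) = 2 bits, so RT = 331.6 + 155.6 × 2 ≈ 642.800 ms.

642.8 ms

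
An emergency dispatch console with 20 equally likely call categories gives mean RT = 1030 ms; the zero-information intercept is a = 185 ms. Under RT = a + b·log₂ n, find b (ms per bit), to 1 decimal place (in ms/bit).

log₂(20) = 4.3219 bits.
b = (RT − a)/log₂ n = (1030 − 185) / 4.3219 = 195.515 ms/bit.

195.5 ms/bit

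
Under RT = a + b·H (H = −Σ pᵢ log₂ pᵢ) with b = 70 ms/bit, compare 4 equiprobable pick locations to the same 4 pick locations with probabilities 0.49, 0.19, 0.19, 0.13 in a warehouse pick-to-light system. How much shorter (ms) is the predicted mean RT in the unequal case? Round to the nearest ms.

Equiprobable entropy H₀ = log₂ 4 = 2.0000 bits.
Skewed entropy H = −Σ pᵢ log₂ pᵢ = 1.7974 bits.
ΔRT = b·(H₀ − H) = 70 × 0.2026 = 14.18 ms.

14 ms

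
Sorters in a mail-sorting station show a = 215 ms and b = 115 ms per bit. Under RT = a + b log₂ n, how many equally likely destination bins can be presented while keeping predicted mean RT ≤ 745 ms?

115·log₂ n ≤ 745 − 215 = 530, giving log₂ n ≤ 4.6087 and n ≤ 24.398. The largest whole number is 24.

24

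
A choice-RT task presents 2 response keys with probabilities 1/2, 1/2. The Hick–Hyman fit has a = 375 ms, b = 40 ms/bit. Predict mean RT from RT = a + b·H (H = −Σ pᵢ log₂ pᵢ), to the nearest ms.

415 ms

Each term −pᵢ log₂ pᵢ: 0.5·1 + 0.5·1; summed, H = 1.000 bits.
Mean RT = a + bH = 375 + 40·1.000 = 415.00 ms.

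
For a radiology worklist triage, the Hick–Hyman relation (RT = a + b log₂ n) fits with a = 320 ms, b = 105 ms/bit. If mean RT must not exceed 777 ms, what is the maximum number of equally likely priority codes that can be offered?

Information budget: (777 − 320)/105 = 4.3524 bits, so n ≤ 2^4.3524 = 20.427 → at most 20.

20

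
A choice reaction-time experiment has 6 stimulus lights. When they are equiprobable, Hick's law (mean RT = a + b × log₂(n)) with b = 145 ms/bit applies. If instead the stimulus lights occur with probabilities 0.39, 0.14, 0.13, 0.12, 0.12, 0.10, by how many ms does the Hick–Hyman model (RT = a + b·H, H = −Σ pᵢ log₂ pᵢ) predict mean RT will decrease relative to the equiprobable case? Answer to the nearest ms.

30 ms

The RT saving is b·ΔH. Equiprobable H₀ = log₂(6) = 2.5850 bits; with the given probabilities H = 2.3759 bits.
b·(H₀ − H) = 145 × (2.5850 − 2.3759) = 30.32 ms.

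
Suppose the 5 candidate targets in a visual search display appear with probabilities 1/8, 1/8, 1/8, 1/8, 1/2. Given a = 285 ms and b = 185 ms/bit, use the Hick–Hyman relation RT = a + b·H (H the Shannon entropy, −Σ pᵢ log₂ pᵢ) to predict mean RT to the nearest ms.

655 ms

Each term −pᵢ log₂ pᵢ: 0.125·3 + 0.125·3 + 0.125·3 + 0.125·3 + 0.5·1; summed, H = 2.000 bits.
Mean RT = a + bH = 285 + 185·2.000 = 655.00 ms.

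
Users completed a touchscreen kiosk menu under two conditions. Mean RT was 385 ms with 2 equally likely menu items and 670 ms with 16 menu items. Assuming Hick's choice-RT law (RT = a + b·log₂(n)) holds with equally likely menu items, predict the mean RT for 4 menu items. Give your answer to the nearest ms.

RT is linear in log₂ n, so two points fix the line:
  b = (670 − 385) / (log₂ 16 − log₂ 2) = 285 / (4 − 1) = 95 ms/bit
  a = 385 − 95 × 1 = 290 ms
Then RT(4) = 290 + 95 × log₂ 4 = 290 + 95 × 2 ≈ 480.000 ms.

480 ms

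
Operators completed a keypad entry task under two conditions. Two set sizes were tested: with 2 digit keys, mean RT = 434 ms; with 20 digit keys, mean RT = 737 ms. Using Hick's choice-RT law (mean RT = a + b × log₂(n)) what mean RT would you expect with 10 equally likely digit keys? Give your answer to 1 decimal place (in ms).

645.8 ms

Fit slope and intercept:
  b = (737 − 434) / (log₂ 20 − log₂ 2) = 303 / (4.3219 − 1) = 91.212 ms/bit
  a = 434 − 91.212 × 1 = 342.788 ms
Then RT(10) = 342.788 + 91.212 × log₂ 10 = 342.788 + 91.212 × 3.3219 ≈ 645.788 ms.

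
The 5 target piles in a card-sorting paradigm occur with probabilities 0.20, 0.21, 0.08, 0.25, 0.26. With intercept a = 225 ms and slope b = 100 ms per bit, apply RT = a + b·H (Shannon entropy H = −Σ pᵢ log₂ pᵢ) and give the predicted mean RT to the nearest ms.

Entropy contributions −pᵢ log₂ pᵢ: 0.4644, 0.4728, 0.2915, 0.5000, 0.5053; sum H = 2.2340 bits.
RT = a + bH = 225 + 100·2.2340 = 448.40 ms.

448 ms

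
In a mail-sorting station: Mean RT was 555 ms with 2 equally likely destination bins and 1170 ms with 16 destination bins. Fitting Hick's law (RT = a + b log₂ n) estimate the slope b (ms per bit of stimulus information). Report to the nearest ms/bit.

205 ms/bit

b = (RT₂ − RT₁)/(log₂ n₂ − log₂ n₁) = (1170 − 555)/(4 − 1) = 205 ms/bit.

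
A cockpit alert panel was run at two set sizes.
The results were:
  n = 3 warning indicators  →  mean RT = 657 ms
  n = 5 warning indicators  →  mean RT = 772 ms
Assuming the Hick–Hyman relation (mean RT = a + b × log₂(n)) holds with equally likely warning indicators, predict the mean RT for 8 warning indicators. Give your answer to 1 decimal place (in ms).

RT is linear in log₂ n, so two points fix the line:
  b = (772 − 657) / (log₂ 5 − log₂ 3) = 115 / (2.3219 − 1.5850) = 156.045 ms/bit
  a = 657 − 156.045 × 1.5850 = 409.674 ms
Then RT(8) = 409.674 + 156.045 × log₂ 8 = 409.674 + 156.045 × 3 ≈ 877.810 ms.

877.8 ms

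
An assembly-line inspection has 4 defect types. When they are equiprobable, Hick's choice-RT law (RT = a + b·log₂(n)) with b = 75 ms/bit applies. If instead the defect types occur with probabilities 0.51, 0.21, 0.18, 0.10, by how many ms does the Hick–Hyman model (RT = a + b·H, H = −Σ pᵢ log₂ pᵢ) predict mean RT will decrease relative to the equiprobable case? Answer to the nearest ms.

The RT saving is b·ΔH. Equiprobable H₀ = log₂(4) = 2.0000 bits; with the given probabilities H = 1.7458 bits.
b·(H₀ − H) = 75 × (2.0000 − 1.7458) = 19.07 ms.

19 ms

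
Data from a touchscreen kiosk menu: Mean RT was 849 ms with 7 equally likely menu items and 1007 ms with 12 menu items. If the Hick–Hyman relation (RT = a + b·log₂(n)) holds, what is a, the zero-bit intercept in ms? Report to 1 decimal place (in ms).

b = (RT₂ − RT₁)/(log₂ n₂ − log₂ n₁) = (1007 − 849)/(3.5850 − 2.8074) = 203.187 ms/bit.
a = RT₁ − b·log₂ n₁ = 849 − 203.187 × 2.8074 = 278.581 ms.

278.6 ms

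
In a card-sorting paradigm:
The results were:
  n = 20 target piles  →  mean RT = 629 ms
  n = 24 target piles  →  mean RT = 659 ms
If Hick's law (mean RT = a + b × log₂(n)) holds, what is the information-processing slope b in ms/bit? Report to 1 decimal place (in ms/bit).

114.1 ms/bit

b = (RT₂ − RT₁)/(log₂ n₂ − log₂ n₁) = (659 − 629)/(4.5850 − 4.3219) = 114.054 ms/bit.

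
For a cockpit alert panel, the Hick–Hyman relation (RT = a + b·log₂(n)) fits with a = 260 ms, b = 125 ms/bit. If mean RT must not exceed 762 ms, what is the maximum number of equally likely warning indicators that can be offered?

16

Set 260 + 125·log₂ n ≤ 762 → log₂ n ≤ (762 − 260)/125 = 4.0160.
So n ≤ 2^4.0160 = 16.178; the largest integer n is 16.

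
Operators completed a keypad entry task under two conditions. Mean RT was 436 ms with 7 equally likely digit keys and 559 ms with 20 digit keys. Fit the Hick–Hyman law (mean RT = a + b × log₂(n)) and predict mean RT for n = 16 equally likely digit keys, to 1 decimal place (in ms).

532.9 ms

Solve the two-equation system in a and b:
  b = (559 − 436) / (log₂ 20 − log₂ 7) = 123 / (4.3219 − 2.8074) = 81.211 ms/bit
  a = 436 − 81.211 × 2.8074 = 208.012 ms
Then RT(16) = 208.012 + 81.211 × log₂ 16 = 208.012 + 81.211 × 4 ≈ 532.856 ms.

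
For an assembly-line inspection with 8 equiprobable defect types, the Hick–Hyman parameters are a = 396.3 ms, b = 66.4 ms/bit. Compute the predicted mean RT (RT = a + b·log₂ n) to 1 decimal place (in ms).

log₂(8) = 3 bits, so RT = 396.3 + 66.4 × 3 ≈ 595.500 ms.

595.5 ms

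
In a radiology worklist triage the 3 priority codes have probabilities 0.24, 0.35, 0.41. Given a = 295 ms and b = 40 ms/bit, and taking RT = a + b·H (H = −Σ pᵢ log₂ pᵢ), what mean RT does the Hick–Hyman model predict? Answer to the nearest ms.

357 ms

H = 0.24·log₂(1/0.24) + 0.35·log₂(1/0.35) + 0.41·log₂(1/0.41) = 1.5516 bits.
RT = 295 + 40 × 1.5516 = 357.06 ms.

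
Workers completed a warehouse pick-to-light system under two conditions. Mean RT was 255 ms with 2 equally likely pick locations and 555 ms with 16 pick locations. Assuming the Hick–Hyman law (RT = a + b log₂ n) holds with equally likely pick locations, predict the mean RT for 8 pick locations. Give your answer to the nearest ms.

Fit slope and intercept:
  b = (555 − 255) / (log₂ 16 − log₂ 2) = 300 / (4 − 1) = 100 ms/bit
  a = 255 − 100 × 1 = 155 ms
Then RT(8) = 155 + 100 × log₂ 8 = 155 + 100 × 3 ≈ 455.000 ms.

455 ms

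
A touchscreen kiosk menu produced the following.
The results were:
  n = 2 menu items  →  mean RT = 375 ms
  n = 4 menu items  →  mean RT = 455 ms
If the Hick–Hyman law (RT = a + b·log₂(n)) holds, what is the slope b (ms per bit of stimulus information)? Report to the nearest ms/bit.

b = (RT₂ − RT₁)/(log₂ n₂ − log₂ n₁) = (455 − 375)/(2 − 1) = 80 ms/bit.

80 ms/bit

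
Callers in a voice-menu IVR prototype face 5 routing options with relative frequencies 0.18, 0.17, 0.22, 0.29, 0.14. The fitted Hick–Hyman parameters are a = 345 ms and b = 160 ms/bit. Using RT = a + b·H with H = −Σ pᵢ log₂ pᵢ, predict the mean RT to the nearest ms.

709 ms

H = 0.18·log₂(1/0.18) + 0.17·log₂(1/0.17) + 0.22·log₂(1/0.22) + 0.29·log₂(1/0.29) + 0.14·log₂(1/0.14) = 2.2755 bits.
RT = 345 + 160 × 2.2755 = 709.08 ms.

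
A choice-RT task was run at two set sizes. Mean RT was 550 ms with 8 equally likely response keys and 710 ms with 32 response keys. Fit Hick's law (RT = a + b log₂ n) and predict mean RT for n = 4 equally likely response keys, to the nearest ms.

Solve the two-equation system in a and b:
  b = (710 − 550) / (log₂ 32 − log₂ 8) = 160 / (5 − 3) = 80 ms/bit
  a = 550 − 80 × 3 = 310 ms
Then RT(4) = 310 + 80 × log₂ 4 = 310 + 80 × 2 ≈ 470.000 ms.

470 ms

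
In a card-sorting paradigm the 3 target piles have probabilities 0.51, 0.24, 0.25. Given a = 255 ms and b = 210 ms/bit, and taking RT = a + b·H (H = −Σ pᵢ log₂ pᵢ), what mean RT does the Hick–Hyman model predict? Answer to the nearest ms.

Entropy contributions −pᵢ log₂ pᵢ: 0.4954, 0.4941, 0.5000; sum H = 1.4896 bits.
RT = a + bH = 255 + 210·1.4896 = 567.81 ms.

568 ms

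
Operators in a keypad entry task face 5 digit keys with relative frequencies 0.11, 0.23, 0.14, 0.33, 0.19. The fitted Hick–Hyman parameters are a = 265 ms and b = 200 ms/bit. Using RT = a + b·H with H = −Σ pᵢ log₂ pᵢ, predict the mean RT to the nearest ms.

709 ms

Entropy contributions −pᵢ log₂ pᵢ: 0.3503, 0.4877, 0.3971, 0.5278, 0.4552; sum H = 2.2181 bits.
RT = a + bH = 265 + 200·2.2181 = 708.62 ms.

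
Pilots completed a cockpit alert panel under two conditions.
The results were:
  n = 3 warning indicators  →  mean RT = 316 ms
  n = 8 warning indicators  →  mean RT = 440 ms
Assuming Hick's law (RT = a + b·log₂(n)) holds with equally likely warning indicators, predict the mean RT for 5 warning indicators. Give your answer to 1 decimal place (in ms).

380.6 ms

With log₂ n on the abscissa the relation is linear; from the two conditions:
  b = (440 − 316) / (log₂ 8 − log₂ 3) = 124 / (3 − 1.5850) = 87.630 ms/bit
  a = 316 − 87.630 × 1.5850 = 177.109 ms
Then RT(5) = 177.109 + 87.630 × log₂ 5 = 177.109 + 87.630 × 2.3219 ≈ 380.580 ms.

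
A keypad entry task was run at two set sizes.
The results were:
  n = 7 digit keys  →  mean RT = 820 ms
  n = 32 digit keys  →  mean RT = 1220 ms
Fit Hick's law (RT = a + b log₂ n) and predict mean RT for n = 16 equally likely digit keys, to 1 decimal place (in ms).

1037.6 ms

With log₂ n on the abscissa the relation is linear; from the two conditions:
  b = (1220 − 820) / (log₂ 32 − log₂ 7) = 400 / (5 − 2.8074) = 182.428 ms/bit
  a = 820 − 182.428 × 2.8074 = 307.860 ms
Then RT(16) = 307.860 + 182.428 × log₂ 16 = 307.860 + 182.428 × 4 ≈ 1037.572 ms.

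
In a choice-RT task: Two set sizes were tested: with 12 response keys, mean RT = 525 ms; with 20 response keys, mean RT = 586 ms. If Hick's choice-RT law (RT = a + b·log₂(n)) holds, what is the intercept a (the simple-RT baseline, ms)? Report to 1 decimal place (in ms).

Slope: b = (586 − 525) / (log₂ 20 − log₂ 12) = 61/0.7370 = 82.772 ms/bit.
a = RT₁ − b·log₂ n₁ = 525 − 82.772 × 3.5850 = 228.266 ms.

228.3 ms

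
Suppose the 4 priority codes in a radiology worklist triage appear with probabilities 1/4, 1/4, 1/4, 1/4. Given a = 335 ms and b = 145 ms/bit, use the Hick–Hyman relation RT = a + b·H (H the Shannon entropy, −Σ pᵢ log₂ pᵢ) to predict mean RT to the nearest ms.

Each term −pᵢ log₂ pᵢ: 0.25·2 + 0.25·2 + 0.25·2 + 0.25·2; summed, H = 2.000 bits.
Mean RT = a + bH = 335 + 145·2.000 = 625.00 ms.

625 ms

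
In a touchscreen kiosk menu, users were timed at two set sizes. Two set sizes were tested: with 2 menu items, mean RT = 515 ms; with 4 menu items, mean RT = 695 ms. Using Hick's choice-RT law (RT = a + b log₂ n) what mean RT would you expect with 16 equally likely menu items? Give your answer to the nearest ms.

1055 ms

Fit slope and intercept:
  b = (695 − 515) / (log₂ 4 − log₂ 2) = 180 / (2 − 1) = 180 ms/bit
  a = 515 − 180 × 1 = 335 ms
Then RT(16) = 335 + 180 × log₂ 16 = 335 + 180 × 4 ≈ 1055.000 ms.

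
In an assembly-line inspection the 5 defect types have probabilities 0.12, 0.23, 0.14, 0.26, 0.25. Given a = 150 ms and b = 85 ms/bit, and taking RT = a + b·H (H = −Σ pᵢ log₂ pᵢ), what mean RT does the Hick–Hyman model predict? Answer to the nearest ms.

H = 0.12·log₂(1/0.12) + 0.23·log₂(1/0.23) + 0.14·log₂(1/0.14) + 0.26·log₂(1/0.26) + 0.25·log₂(1/0.25) = 2.2571 bits.
RT = 150 + 85 × 2.2571 = 341.86 ms.

342 ms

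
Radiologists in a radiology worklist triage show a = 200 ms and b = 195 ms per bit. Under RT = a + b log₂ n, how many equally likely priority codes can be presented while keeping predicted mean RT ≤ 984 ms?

16

Set 200 + 195·log₂ n ≤ 984 → log₂ n ≤ (984 − 200)/195 = 4.0205.
So n ≤ 2^4.0205 = 16.229; the largest integer n is 16.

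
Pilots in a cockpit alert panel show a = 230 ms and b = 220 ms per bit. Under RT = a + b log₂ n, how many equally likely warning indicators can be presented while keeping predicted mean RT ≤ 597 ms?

Set 230 + 220·log₂ n ≤ 597 → log₂ n ≤ (597 − 230)/220 = 1.6682.
So n ≤ 2^1.6682 = 3.178; the largest integer n is 3.

3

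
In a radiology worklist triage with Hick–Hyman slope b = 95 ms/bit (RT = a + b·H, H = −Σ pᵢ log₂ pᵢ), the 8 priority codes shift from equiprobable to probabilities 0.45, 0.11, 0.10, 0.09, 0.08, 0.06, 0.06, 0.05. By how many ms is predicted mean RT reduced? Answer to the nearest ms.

The RT saving is b·ΔH. Equiprobable H₀ = log₂(8) = 3.0000 bits; with the given probabilities H = 2.5082 bits.
b·(H₀ − H) = 95 × (3.0000 − 2.5082) = 46.72 ms.

47 ms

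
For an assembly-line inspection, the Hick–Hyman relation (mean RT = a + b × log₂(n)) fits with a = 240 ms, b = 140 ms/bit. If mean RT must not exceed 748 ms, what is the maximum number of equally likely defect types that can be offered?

12

Set 240 + 140·log₂ n ≤ 748 → log₂ n ≤ (748 − 240)/140 = 3.6286.
So n ≤ 2^3.6286 = 12.368; the largest integer n is 12.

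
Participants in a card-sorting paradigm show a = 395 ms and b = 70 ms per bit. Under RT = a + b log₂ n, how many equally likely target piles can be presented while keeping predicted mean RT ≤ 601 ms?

7

70·log₂ n ≤ 601 − 395 = 206, giving log₂ n ≤ 2.9429 and n ≤ 7.689. The largest whole number is 7.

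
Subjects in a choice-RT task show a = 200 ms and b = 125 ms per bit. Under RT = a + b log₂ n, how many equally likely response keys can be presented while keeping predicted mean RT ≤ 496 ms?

125·log₂ n ≤ 496 − 200 = 296, giving log₂ n ≤ 2.3680 and n ≤ 5.162. The largest whole number is 5.

5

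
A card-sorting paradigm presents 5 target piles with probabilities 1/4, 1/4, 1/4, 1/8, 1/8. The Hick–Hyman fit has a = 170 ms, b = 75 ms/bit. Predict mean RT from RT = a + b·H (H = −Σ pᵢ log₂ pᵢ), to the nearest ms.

Each term −pᵢ log₂ pᵢ: 0.25·2 + 0.25·2 + 0.25·2 + 0.125·3 + 0.125·3; summed, H = 2.250 bits.
Mean RT = a + bH = 170 + 75·2.250 = 338.75 ms.

339 ms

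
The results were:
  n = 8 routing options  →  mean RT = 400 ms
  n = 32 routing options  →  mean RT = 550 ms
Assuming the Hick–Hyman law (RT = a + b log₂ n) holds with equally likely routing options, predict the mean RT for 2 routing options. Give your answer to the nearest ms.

250 ms

With log₂ n on the abscissa the relation is linear; from the two conditions:
  b = (550 − 400) / (log₂ 32 − log₂ 8) = 150 / (5 − 3) = 75 ms/bit
  a = 400 − 75 × 3 = 175 ms
Then RT(2) = 175 + 75 × log₂ 2 = 175 + 75 × 1 ≈ 250.000 ms.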